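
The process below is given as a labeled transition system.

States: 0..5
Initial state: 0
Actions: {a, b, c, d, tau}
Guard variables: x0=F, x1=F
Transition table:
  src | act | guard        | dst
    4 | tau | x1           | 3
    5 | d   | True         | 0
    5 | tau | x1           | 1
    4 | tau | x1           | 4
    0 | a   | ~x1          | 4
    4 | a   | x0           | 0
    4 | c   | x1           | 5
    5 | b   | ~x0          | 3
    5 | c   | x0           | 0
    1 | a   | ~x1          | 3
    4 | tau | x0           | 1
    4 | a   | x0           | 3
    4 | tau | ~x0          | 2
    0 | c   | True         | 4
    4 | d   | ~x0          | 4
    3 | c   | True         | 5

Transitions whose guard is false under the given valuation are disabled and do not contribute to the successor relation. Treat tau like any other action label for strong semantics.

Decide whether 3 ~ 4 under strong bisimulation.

Refine partition for ~:
  π0 = {{0,1,2,3,4,5}}
  π1 = {{0},{1},{2},{3},{4},{5}}
stable after 2 split(s): 6 block(s)
class of 3: {3}; class of 4: {4}

Answer: NOT BISIMILAR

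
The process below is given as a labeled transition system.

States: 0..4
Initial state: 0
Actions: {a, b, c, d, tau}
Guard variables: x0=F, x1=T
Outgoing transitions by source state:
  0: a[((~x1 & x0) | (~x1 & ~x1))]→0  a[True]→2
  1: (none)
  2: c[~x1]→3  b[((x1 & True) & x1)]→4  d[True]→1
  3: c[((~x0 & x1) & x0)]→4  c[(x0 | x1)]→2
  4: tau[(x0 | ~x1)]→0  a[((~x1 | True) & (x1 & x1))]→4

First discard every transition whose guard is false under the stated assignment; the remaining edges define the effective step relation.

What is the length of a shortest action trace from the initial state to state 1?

Breadth-first toward 1:
  Layer 0: {0}
  Layer 1: {2}
  Layer 2: {1,4}
1 enters at depth 2; path a·d

Answer: 2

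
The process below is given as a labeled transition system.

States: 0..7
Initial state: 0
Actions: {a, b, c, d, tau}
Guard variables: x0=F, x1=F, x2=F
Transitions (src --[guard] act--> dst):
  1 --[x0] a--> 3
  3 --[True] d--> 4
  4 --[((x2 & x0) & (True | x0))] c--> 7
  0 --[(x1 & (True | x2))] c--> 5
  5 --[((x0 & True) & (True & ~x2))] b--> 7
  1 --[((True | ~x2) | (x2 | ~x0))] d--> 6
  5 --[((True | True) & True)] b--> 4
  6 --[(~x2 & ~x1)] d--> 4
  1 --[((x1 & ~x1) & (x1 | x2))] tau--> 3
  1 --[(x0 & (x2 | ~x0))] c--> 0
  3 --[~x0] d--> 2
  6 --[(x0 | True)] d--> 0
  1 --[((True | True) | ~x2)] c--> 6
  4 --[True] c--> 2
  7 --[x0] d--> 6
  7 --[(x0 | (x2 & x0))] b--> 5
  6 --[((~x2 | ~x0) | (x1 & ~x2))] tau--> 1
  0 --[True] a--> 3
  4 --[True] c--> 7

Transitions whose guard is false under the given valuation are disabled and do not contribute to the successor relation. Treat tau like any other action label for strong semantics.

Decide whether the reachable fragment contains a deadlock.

Answer: DEADLOCK at state 2

Working:
Reachable = {0,2,3,4,7}
  0: a→3  [1 out]
  2: ∅  [STUCK]
  3: d→2  d→4  [2 out]
  4: c→2  c→7  [2 out]
  7: ∅  [STUCK]
Path to 2: a·d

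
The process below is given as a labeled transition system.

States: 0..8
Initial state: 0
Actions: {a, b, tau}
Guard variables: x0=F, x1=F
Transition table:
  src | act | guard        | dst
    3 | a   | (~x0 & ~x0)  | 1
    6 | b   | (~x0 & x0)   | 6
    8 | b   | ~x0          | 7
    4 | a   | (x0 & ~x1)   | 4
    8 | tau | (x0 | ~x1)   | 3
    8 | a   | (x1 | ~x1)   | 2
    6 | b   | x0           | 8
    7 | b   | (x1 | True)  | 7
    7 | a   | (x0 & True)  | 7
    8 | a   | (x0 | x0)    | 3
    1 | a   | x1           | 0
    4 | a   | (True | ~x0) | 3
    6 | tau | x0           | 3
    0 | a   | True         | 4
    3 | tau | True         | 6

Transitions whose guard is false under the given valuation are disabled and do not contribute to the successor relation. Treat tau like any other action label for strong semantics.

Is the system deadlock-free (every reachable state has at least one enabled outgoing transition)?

Answer: DEADLOCK at state 1

Trace:
Reach set: {0,1,3,4,6}
  0: a→4  [deg 1]
  1: ∅  [no exit]
  3: a→1  tau→6  [deg 2]
  4: a→3  [deg 1]
  6: ∅  [no exit]
Path to 1: a·a·a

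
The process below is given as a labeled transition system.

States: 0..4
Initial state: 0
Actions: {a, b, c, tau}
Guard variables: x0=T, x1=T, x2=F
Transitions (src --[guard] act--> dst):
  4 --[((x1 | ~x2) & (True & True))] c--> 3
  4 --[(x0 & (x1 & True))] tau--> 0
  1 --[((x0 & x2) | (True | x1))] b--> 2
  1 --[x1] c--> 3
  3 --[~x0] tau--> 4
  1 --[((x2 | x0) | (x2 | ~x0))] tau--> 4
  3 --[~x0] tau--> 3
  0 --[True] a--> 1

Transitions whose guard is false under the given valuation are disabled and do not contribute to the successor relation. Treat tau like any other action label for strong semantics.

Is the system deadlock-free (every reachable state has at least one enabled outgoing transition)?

Reachable = {0,1,2,3,4}
  0: a→1  [1 exit(s)]
  1: b→2  c→3  tau→4  [3 exit(s)]
  2: ∅  [deadlock]
  3: ∅  [deadlock]
  4: c→3  tau→0  [2 exit(s)]
witness 2: a·b

Answer: DEADLOCK at state 2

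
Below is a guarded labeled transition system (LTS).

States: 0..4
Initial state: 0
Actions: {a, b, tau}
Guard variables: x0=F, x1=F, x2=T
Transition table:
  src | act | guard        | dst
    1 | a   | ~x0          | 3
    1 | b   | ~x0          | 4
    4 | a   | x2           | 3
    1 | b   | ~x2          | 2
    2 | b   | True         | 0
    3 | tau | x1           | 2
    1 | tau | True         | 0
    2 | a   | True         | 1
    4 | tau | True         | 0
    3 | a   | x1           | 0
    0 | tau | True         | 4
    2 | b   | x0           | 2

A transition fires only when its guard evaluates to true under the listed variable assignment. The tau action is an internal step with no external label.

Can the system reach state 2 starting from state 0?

Answer: UNREACHABLE

Analysis:
Guard filter leaves 8 enabled edge(s).
depth 0: {0}
depth 1: {4}  cumulative {0,4}
depth 2: {3}  cumulative {0,3,4}
Reach set: {0,3,4}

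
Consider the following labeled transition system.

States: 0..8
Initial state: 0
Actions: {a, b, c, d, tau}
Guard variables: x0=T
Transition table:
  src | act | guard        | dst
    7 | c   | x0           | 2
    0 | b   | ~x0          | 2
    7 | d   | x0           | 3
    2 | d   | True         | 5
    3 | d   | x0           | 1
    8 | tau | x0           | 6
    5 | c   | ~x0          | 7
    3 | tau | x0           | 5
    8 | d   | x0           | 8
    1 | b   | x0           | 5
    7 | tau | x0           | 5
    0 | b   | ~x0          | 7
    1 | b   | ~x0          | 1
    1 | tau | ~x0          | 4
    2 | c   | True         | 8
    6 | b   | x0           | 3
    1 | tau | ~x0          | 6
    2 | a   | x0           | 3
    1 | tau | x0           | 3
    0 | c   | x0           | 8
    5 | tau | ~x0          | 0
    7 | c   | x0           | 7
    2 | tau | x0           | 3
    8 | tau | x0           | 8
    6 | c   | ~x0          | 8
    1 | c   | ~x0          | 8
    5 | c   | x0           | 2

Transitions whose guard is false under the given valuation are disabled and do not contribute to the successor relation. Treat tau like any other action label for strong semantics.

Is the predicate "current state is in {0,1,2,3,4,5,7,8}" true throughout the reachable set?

Allowed set {0,1,2,3,4,5,7,8}
Reach set: {0,1,2,3,5,6,8}
  0: ✓
  1: ✓
  2: ✓
  3: ✓
  5: ✓
  6: VIOLATES
  8: ✓
witness against invariant: c·tau → 6

Answer: INVARIANT VIOLATED at state 6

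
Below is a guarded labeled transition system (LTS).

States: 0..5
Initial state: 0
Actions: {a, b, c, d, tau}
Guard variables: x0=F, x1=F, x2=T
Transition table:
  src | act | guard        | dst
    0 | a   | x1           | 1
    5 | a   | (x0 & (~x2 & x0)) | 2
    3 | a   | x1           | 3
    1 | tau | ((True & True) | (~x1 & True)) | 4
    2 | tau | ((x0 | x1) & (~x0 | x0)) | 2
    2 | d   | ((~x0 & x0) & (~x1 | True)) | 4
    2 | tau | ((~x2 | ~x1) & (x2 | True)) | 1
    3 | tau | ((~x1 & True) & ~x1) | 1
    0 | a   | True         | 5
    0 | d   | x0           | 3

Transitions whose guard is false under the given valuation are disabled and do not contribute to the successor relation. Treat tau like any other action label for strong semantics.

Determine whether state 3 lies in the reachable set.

Guard filter leaves 4 enabled edge(s).
L0 = {0}
L1 = {5}  cumulative {0,5}
Reach set: {0,5}

Answer: UNREACHABLE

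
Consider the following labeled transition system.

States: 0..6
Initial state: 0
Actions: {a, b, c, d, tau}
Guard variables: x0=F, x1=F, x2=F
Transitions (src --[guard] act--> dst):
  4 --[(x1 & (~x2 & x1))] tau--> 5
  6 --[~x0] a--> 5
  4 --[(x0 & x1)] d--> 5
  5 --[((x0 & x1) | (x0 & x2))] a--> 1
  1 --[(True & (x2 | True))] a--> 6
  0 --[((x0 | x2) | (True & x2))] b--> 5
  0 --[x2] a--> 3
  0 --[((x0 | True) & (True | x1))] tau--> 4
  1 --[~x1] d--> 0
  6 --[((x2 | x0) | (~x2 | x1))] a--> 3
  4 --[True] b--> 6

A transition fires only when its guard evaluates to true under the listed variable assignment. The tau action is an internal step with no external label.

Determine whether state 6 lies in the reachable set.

Guard filter leaves 6 enabled edge(s).
L0 = {0}
L1 = {4}  now seen {0,4}
L2 = {6}  now seen {0,4,6}
L3 = {3,5}  now seen {0,3,4,5,6}
R = {0,3,4,5,6}
witness 6: tau·b

Answer: REACHABLE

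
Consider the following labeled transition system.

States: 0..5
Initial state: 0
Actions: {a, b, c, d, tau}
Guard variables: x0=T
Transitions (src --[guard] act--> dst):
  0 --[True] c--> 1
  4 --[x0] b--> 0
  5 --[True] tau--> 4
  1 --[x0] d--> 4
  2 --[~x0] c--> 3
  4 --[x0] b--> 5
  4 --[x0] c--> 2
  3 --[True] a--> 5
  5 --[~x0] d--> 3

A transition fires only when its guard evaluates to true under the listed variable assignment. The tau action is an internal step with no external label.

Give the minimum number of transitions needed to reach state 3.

Breadth-first toward 3:
  Layer 0: {0}
  Layer 1: {1}
  Layer 2: {4}
  Layer 3: {2,5}
3 never appears.

Answer: UNREACHABLE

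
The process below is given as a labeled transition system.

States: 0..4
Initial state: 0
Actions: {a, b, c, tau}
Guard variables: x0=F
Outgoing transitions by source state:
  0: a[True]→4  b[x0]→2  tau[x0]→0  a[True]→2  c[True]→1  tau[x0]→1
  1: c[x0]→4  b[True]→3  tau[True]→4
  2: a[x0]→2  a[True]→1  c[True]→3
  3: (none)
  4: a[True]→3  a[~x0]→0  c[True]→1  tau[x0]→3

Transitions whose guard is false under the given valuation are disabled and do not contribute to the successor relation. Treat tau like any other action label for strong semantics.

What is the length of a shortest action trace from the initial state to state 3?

BFS to 3:
  depth 0: {0}
  depth 1: {1,2,4}
  depth 2: {3}
3 enters at depth 2; path a·c

Answer: 2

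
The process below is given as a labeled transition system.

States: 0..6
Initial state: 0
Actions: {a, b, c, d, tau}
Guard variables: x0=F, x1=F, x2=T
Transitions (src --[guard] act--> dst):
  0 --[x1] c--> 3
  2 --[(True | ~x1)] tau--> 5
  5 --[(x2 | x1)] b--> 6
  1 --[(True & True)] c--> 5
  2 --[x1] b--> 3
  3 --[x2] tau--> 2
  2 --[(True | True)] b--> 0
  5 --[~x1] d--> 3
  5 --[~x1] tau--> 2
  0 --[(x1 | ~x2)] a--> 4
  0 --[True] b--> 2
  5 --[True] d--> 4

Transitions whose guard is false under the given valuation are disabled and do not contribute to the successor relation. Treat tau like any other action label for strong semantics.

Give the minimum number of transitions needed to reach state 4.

Answer: 3

Trace:
Breadth-first toward 4:
  depth 0: {0}
  depth 1: {2}
  depth 2: {5}
  depth 3: {3,4,6}
depth(4)=3, e.g. b·tau·d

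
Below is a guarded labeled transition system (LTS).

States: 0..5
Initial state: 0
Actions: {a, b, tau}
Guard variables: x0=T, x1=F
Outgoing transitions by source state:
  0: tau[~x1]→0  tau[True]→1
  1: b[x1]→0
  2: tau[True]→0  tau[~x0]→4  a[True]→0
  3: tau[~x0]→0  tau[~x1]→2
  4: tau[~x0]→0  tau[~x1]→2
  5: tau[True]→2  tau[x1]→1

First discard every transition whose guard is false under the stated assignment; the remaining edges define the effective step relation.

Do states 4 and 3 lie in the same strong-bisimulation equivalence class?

Answer: BISIMILAR

Trace:
Compute ~ classes (split until stable):
  P[0] = {{0,1,2,3,4,5}}
  P[1] = {{0,3,4,5},{1},{2}}
  P[2] = {{0},{1},{2},{3,4,5}}
Fixed point at round 3; 4 class(es).
[4]={3,4,5}  [3]={3,4,5}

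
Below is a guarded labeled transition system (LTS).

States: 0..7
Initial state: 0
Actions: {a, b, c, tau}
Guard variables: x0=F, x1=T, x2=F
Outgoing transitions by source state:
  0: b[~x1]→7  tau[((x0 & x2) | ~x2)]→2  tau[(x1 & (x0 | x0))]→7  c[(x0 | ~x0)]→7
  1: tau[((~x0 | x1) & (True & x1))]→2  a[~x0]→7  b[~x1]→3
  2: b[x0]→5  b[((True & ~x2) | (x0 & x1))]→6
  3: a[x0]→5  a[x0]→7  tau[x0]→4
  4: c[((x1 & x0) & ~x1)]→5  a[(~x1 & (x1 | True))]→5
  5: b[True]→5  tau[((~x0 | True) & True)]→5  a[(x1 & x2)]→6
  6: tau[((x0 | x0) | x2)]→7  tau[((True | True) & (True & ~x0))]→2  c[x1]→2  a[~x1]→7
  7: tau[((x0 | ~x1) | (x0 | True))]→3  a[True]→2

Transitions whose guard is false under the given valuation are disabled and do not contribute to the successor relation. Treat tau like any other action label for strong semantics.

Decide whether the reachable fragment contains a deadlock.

Answer: DEADLOCK at state 3

Analysis:
R = {0,2,3,6,7}
  0: c→7  tau→2  [2 exit(s)]
  2: b→6  [1 exit(s)]
  3: ∅  [no exit]
  6: c→2  tau→2  [2 exit(s)]
  7: a→2  tau→3  [2 exit(s)]
Path to 3: c·tau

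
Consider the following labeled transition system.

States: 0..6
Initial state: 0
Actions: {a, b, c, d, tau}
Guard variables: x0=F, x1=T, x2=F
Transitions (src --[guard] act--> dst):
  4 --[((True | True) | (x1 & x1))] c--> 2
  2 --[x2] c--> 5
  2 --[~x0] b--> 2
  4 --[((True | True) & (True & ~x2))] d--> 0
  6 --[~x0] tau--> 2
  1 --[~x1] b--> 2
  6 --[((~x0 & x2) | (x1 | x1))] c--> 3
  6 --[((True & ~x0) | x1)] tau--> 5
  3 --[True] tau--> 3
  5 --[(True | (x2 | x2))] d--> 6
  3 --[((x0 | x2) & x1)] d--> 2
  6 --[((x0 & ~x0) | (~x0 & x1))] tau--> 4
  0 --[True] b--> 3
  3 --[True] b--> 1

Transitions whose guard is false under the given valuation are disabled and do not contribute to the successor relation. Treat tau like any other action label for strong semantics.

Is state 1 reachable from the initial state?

Answer: REACHABLE

Analysis:
11 transition(s) survive guard evaluation.
Layer 0: {0}
Layer 1: {3}  total {0,3}
Layer 2: {1}  total {0,1,3}
Reachable = {0,1,3}
Path to 1: b·b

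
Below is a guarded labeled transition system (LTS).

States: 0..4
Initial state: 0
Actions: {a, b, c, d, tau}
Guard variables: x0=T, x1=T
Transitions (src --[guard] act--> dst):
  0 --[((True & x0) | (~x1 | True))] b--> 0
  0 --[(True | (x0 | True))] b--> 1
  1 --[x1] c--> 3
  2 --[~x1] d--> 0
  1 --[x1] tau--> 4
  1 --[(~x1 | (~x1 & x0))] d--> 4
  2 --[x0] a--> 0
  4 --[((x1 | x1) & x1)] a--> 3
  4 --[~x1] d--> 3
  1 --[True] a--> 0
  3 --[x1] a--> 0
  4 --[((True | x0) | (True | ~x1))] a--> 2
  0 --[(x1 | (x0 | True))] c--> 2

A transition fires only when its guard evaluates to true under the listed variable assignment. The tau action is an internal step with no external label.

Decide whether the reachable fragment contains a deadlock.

Answer: DEADLOCK-FREE

Trace:
R = {0,1,2,3,4}
  0: b→0  b→1  c→2  [deg 3]
  1: a→0  c→3  tau→4  [deg 3]
  2: a→0  [deg 1]
  3: a→0  [deg 1]
  4: a→2  a→3  [deg 2]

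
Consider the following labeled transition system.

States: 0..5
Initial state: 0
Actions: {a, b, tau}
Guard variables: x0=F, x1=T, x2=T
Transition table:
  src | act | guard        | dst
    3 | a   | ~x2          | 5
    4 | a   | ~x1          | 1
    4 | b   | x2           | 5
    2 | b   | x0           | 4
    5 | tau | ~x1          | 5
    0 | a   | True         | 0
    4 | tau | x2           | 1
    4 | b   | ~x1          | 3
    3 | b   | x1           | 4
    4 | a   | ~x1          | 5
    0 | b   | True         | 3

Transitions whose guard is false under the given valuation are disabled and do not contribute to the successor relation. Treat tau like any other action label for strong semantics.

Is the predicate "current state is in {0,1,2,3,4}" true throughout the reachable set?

Answer: INVARIANT VIOLATED at state 5

Analysis:
Inv-set: {0,1,2,3,4}
Reachable = {0,1,3,4,5}
  0: safe
  1: safe
  3: safe
  4: safe
  5: outside
witness against invariant: b·b·b → 5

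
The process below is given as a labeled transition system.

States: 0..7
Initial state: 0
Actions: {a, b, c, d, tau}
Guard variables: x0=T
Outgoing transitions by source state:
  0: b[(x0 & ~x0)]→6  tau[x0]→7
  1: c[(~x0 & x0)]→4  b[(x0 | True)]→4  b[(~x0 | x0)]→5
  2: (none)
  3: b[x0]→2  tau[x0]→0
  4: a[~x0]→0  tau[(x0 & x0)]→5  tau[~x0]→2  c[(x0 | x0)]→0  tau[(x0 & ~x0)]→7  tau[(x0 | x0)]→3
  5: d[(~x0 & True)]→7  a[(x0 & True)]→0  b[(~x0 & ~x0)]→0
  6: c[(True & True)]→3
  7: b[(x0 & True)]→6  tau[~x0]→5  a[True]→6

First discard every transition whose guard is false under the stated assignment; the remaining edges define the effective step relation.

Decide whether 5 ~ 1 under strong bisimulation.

Bisimulation quotient by refinement:
  π0 = {{0,1,2,3,4,5,6,7}}
  π1 = {{0},{1},{2},{3},{4},{5},{6},{7}}
Fixed point at round 2; 8 class(es).
5∈{5}, 1∈{1}

Answer: NOT BISIMILAR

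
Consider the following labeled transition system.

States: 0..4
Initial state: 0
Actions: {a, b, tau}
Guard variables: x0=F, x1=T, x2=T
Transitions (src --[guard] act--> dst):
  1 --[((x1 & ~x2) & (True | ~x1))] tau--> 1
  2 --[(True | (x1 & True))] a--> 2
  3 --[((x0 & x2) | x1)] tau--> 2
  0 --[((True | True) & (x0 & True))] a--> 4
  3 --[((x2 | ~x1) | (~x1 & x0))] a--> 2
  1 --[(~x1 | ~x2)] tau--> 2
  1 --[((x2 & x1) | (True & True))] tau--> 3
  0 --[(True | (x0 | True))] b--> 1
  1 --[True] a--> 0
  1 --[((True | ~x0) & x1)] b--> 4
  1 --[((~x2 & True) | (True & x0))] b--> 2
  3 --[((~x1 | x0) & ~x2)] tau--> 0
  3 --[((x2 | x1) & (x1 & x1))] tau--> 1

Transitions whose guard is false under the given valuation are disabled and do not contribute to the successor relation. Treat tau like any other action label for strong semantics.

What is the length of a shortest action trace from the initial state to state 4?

Answer: 2

Analysis:
Breadth-first toward 4:
  L0 = {0}
  L1 = {1}
  L2 = {3,4}
first hit 4 at d=2 via b·b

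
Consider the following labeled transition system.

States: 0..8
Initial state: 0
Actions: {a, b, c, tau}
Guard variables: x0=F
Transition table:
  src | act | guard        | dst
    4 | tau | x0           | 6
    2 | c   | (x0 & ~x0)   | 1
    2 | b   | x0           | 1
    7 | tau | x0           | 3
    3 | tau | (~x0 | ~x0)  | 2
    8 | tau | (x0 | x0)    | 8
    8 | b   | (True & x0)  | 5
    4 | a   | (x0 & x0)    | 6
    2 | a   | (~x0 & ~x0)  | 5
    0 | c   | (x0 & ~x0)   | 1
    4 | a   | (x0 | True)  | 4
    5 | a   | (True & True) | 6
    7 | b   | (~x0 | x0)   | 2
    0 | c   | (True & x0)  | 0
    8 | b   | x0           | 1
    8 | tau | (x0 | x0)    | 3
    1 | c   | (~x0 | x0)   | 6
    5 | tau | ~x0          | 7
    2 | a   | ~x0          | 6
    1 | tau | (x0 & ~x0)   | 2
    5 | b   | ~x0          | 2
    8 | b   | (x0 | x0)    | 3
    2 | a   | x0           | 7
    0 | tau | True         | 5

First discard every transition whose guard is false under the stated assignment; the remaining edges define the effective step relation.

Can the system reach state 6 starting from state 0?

Answer: REACHABLE

Trace:
After dropping false guards: 10 live edges.
L0 = {0}
L1 = {5}  cumulative {0,5}
L2 = {2,6,7}  cumulative {0,2,5,6,7}
Reachable = {0,2,5,6,7}
trace reaching 6: tau·a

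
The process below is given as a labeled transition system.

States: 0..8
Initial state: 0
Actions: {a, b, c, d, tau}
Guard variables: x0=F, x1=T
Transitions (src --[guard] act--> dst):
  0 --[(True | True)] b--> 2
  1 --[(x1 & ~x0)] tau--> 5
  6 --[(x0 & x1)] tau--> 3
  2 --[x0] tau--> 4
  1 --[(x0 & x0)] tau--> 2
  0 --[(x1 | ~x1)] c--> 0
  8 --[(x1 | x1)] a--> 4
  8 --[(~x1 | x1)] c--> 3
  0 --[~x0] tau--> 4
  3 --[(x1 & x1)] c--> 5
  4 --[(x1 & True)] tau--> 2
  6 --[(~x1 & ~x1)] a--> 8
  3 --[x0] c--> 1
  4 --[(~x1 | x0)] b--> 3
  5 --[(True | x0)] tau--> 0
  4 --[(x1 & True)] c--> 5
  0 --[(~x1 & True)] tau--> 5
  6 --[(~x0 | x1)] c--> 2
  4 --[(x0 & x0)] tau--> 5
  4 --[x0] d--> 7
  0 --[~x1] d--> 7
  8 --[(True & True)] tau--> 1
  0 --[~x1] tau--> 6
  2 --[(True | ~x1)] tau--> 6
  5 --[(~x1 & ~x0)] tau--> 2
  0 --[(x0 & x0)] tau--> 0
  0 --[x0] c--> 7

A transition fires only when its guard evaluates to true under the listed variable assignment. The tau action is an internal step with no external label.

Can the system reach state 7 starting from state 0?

After dropping false guards: 13 live edges.
Layer 0: {0}
Layer 1: {2,4}  cumulative {0,2,4}
Layer 2: {5,6}  cumulative {0,2,4,5,6}
R = {0,2,4,5,6}

Answer: UNREACHABLE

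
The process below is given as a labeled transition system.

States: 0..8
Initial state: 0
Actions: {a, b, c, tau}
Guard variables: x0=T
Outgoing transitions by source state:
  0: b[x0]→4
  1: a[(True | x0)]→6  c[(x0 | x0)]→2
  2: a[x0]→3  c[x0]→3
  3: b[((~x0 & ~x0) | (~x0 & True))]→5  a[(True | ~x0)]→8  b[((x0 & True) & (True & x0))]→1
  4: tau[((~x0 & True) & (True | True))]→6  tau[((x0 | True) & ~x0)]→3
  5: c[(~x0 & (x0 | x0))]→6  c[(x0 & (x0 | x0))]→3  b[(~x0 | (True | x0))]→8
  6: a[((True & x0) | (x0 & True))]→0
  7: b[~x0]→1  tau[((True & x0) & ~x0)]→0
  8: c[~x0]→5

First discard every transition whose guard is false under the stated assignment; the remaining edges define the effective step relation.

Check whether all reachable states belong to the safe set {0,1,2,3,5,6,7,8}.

Allowed set {0,1,2,3,5,6,7,8}
Reachable = {0,4}
  0: ✓
  4: VIOLATES
counterexample path to 4: b

Answer: INVARIANT VIOLATED at state 4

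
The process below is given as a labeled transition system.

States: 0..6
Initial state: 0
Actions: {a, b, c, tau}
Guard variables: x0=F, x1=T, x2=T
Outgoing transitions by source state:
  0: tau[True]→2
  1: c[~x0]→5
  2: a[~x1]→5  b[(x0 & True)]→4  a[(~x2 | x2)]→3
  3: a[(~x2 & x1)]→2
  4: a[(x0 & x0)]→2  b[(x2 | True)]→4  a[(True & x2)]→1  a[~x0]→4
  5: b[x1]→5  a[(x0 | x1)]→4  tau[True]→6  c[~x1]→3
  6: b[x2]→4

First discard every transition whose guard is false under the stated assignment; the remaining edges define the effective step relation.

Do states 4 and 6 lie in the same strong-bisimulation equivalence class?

Bisimulation quotient by refinement:
  π0 = {{0,1,2,3,4,5,6}}
  π1 = {{0},{1},{2},{3},{4},{5},{6}}
stable after 2 split(s): 7 block(s)
class of 4: {4}; class of 6: {6}

Answer: NOT BISIMILAR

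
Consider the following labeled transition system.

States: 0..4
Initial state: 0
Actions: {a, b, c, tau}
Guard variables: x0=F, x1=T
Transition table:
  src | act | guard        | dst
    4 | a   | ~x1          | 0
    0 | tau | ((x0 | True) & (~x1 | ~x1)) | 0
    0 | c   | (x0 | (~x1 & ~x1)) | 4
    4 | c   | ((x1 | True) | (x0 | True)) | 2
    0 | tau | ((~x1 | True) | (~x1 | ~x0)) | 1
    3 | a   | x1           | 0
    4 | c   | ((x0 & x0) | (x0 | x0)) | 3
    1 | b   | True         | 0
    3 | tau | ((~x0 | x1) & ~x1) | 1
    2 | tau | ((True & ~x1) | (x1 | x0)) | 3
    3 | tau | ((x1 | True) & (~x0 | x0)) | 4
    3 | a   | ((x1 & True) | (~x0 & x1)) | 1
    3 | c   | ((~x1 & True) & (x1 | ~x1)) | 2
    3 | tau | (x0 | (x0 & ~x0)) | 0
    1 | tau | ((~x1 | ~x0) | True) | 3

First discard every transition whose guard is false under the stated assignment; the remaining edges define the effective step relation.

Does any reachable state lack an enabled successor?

Reachable = {0,1,2,3,4}
  0: tau→1  [1 exit(s)]
  1: b→0  tau→3  [2 exit(s)]
  2: tau→3  [1 exit(s)]
  3: a→0  a→1  tau→4  [3 exit(s)]
  4: c→2  [1 exit(s)]

Answer: DEADLOCK-FREE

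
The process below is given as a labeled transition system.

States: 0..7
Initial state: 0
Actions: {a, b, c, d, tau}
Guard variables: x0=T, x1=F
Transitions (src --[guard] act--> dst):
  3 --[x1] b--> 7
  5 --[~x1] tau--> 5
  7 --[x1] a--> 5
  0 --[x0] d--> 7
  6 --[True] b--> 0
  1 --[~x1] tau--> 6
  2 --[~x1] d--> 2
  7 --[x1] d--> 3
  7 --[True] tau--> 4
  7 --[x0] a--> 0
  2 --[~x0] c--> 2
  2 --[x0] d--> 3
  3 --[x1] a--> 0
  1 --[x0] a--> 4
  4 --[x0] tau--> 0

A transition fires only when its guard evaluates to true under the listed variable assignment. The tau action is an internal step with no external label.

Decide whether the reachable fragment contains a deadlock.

Reach set: {0,4,7}
  0: d→7  [deg 1]
  4: tau→0  [deg 1]
  7: a→0  tau→4  [deg 2]

Answer: DEADLOCK-FREE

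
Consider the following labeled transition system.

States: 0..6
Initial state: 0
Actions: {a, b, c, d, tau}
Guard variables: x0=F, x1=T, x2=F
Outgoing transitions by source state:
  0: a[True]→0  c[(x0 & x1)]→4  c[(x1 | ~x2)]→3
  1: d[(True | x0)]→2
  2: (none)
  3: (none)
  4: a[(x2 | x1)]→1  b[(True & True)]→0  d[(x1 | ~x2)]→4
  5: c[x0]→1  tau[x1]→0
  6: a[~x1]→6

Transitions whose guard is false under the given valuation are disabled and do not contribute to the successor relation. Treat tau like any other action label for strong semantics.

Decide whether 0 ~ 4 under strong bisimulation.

Answer: NOT BISIMILAR

Analysis:
Compute ~ classes (split until stable):
  P[0] = {{0,1,2,3,4,5,6}}
  P[1] = {{0},{1},{2,3,6},{4},{5}}
stable after 2 split(s): 5 block(s)
0∈{0}, 4∈{4}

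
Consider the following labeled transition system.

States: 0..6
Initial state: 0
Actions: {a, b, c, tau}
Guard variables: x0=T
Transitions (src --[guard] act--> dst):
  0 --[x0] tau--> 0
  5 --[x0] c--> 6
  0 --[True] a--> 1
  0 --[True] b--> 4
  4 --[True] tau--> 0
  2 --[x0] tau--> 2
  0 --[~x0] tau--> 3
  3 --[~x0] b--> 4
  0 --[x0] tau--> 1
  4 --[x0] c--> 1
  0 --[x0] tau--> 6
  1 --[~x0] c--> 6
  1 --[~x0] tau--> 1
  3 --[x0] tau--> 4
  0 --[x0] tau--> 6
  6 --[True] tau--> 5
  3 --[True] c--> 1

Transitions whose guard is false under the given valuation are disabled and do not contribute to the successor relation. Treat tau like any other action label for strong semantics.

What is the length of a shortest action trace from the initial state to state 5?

Answer: 2

Analysis:
Breadth-first toward 5:
  L0 = {0}
  L1 = {1,4,6}
  L2 = {5}
first hit 5 at d=2 via tau·tau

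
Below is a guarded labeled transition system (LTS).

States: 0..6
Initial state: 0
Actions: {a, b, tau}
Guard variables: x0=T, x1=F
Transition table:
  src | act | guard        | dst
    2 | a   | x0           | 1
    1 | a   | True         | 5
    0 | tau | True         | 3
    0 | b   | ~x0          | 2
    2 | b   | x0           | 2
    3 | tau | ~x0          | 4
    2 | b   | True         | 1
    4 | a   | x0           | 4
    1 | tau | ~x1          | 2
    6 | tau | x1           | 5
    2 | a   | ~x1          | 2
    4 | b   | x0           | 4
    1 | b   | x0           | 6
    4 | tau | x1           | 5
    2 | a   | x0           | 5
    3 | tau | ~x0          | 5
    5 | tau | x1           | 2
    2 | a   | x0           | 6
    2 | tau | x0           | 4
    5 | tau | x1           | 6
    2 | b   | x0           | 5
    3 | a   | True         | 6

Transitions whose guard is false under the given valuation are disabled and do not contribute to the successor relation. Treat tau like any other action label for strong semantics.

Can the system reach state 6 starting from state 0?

Answer: REACHABLE

Analysis:
Guard filter leaves 15 enabled edge(s).
Layer 0: {0}
Layer 1: {3}  cumulative {0,3}
Layer 2: {6}  cumulative {0,3,6}
R = {0,3,6}
trace reaching 6: tau·a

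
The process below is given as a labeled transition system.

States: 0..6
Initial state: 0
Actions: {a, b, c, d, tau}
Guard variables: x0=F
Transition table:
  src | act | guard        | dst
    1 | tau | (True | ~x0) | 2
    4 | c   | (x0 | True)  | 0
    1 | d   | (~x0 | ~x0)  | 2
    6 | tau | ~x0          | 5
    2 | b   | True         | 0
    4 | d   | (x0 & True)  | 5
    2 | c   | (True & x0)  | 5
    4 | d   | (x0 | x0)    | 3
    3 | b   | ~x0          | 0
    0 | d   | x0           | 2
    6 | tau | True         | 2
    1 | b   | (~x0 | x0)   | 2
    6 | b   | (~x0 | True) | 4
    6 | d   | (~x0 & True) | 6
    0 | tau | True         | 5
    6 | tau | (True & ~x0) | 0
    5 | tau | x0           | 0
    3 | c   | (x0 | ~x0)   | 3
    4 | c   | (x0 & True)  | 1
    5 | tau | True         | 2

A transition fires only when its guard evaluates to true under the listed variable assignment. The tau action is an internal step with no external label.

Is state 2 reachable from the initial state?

After dropping false guards: 14 live edges.
L0 = {0}
L1 = {5}  total {0,5}
L2 = {2}  total {0,2,5}
R = {0,2,5}
trace reaching 2: tau·tau

Answer: REACHABLE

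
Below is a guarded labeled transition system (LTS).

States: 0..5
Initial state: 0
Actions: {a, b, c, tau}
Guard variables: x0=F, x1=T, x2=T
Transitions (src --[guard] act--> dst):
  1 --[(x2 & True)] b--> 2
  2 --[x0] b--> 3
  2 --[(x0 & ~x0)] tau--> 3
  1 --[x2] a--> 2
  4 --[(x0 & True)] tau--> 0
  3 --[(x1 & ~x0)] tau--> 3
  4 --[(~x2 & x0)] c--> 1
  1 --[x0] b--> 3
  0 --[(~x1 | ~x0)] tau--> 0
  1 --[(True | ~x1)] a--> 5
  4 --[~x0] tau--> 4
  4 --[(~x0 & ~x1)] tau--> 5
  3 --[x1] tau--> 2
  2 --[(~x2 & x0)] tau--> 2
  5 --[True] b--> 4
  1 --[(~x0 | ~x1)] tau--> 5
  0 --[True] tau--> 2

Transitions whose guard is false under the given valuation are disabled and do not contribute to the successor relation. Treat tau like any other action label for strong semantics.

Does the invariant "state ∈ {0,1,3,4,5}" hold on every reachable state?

Safe = {0,1,3,4,5}
Reachable = {0,2}
  0: safe
  2: ✗ unsafe
witness against invariant: tau → 2

Answer: INVARIANT VIOLATED at state 2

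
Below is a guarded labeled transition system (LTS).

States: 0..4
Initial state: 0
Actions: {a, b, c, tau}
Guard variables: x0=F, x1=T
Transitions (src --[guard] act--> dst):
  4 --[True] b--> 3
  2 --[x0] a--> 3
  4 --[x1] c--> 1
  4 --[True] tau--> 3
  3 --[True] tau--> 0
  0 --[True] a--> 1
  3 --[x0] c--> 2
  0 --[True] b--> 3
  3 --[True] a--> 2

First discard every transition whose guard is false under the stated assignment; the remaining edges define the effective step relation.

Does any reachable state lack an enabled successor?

R = {0,1,2,3}
  0: a→1  b→3  [deg 2]
  1: ∅  [STUCK]
  2: ∅  [STUCK]
  3: a→2  tau→0  [deg 2]
trace reaching 1: a

Answer: DEADLOCK at state 1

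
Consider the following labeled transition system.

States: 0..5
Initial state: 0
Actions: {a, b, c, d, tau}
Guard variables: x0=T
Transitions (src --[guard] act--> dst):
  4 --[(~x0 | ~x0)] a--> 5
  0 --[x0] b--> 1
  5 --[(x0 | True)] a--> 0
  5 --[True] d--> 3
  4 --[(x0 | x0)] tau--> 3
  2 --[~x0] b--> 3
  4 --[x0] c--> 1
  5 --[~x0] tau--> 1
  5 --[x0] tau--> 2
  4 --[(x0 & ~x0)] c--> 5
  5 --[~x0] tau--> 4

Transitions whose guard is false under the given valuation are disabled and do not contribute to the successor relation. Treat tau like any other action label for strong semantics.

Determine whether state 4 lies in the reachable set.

Answer: UNREACHABLE

Trace:
6 transition(s) survive guard evaluation.
depth 0: {0}
depth 1: {1}  total {0,1}
Reachable = {0,1}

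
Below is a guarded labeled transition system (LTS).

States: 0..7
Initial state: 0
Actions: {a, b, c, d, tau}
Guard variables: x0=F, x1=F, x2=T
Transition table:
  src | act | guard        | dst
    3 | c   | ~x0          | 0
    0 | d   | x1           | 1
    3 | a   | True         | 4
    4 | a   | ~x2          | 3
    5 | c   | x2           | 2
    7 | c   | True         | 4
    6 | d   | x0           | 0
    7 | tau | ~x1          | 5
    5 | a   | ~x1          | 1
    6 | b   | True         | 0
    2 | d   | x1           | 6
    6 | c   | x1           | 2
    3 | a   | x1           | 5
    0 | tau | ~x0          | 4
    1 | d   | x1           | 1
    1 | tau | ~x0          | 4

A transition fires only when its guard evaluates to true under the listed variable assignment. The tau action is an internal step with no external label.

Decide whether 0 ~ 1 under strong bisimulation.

Answer: BISIMILAR

Analysis:
Refine partition for ~:
  P[0] = {{0,1,2,3,4,5,6,7}}
  P[1] = {{0,1},{2,4},{3,5},{6},{7}}
  P[2] = {{0,1},{2,4},{3},{5},{6},{7}}
6 equivalence class(es) (converged in 3)
[0]={0,1}  [1]={0,1}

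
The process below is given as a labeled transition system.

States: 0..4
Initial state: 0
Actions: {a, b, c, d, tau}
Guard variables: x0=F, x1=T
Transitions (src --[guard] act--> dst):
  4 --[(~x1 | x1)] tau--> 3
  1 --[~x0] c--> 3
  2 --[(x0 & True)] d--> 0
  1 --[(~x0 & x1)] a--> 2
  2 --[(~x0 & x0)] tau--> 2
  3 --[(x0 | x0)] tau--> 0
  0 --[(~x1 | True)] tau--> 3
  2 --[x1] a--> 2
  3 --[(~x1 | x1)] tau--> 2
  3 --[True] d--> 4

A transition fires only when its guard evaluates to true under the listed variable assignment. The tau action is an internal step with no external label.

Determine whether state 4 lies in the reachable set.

Guard filter leaves 7 enabled edge(s).
L0 = {0}
L1 = {3}  total {0,3}
L2 = {2,4}  total {0,2,3,4}
R = {0,2,3,4}
witness 4: tau·d

Answer: REACHABLE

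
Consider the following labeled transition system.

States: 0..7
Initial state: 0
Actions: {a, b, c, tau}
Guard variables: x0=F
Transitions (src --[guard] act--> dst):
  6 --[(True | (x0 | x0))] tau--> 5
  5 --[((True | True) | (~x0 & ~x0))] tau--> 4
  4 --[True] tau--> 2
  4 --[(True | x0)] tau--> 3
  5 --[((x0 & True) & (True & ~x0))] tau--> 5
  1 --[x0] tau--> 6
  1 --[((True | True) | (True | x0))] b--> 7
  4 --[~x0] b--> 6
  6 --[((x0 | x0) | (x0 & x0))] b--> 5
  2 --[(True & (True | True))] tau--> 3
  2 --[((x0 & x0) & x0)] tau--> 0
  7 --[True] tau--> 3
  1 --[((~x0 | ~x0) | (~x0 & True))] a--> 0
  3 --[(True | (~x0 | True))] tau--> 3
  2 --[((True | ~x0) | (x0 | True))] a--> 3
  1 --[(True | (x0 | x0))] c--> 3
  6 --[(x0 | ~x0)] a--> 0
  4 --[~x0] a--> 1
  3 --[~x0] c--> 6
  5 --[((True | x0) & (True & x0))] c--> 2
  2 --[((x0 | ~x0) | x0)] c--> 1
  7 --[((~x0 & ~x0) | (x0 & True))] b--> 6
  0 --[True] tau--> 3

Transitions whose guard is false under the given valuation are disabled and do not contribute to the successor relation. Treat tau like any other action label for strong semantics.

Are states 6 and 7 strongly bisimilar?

Bisimulation quotient by refinement:
  π0 = {{0,1,2,3,4,5,6,7}}
  π1 = {{0,5},{1},{2},{3},{4},{6},{7}}
  π2 = {{0},{1},{2},{3},{4},{5},{6},{7}}
8 equivalence class(es) (converged in 3)
6∈{6}, 7∈{7}

Answer: NOT BISIMILAR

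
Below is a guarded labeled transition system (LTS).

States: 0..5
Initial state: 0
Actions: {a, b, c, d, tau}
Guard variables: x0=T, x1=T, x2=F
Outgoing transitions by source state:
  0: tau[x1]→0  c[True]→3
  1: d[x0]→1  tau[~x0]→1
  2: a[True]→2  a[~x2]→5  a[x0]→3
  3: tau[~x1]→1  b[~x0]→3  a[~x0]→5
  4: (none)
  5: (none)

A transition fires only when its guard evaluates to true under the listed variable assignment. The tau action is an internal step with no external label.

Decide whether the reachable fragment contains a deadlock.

Answer: DEADLOCK at state 3

Working:
Reachable = {0,3}
  0: c→3  tau→0  [2 exit(s)]
  3: ∅  [STUCK]
trace reaching 3: c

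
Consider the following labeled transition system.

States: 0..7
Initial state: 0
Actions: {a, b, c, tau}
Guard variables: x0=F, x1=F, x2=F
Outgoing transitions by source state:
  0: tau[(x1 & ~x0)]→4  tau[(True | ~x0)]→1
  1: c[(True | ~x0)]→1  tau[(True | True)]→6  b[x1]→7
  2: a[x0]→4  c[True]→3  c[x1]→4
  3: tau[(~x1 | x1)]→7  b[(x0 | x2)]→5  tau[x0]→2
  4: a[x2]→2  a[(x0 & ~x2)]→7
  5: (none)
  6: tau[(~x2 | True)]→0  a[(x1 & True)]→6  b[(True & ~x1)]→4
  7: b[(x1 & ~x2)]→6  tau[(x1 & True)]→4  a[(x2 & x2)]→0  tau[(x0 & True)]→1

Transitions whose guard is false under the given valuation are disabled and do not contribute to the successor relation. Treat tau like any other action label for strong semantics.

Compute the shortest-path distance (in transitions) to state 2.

BFS to 2:
  L0 = {0}
  L1 = {1}
  L2 = {6}
  L3 = {4}
2 never appears.

Answer: UNREACHABLE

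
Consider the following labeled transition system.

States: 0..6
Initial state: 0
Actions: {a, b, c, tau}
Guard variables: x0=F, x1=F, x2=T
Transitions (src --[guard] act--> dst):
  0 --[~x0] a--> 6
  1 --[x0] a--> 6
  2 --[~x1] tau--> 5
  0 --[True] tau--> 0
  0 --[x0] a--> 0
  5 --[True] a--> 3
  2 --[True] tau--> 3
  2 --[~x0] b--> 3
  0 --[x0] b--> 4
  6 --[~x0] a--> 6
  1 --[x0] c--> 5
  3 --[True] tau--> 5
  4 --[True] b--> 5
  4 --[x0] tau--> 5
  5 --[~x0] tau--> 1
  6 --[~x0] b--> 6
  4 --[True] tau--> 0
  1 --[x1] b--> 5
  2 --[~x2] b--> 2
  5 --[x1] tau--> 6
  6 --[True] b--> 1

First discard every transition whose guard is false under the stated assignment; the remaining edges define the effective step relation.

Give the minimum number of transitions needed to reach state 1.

Answer: 2

Working:
Layered search for 1:
  L0 = {0}
  L1 = {6}
  L2 = {1}
depth(1)=2, e.g. a·b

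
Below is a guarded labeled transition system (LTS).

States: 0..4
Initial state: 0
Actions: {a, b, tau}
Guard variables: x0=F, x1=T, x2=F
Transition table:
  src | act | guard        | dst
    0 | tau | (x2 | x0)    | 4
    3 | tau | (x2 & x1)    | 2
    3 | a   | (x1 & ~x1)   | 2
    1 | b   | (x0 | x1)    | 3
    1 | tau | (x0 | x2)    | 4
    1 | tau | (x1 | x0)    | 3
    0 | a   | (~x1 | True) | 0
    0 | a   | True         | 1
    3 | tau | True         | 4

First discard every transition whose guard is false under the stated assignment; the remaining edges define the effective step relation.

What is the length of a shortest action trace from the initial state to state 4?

Answer: 3

Working:
Breadth-first toward 4:
  depth 0: {0}
  depth 1: {1}
  depth 2: {3}
  depth 3: {4}
depth(4)=3, e.g. a·b·tau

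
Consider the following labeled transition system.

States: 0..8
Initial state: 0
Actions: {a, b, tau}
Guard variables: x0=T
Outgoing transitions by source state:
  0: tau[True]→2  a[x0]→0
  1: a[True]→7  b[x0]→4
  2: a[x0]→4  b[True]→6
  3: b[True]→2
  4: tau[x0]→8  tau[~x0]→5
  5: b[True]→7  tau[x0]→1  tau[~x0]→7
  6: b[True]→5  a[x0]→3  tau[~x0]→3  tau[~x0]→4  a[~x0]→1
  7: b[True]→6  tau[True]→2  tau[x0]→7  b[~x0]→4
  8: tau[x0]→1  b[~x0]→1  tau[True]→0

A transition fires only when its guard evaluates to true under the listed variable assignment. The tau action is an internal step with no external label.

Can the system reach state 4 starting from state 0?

Answer: REACHABLE

Analysis:
Guard filter leaves 17 enabled edge(s).
Layer 0: {0}
Layer 1: {2}  total {0,2}
Layer 2: {4,6}  total {0,2,4,6}
Layer 3: {3,5,8}  total {0,2,3,4,5,6,8}
Layer 4: {1,7}  total {0,1,2,3,4,5,6,7,8}
Reach set: {0,1,2,3,4,5,6,7,8}
Path to 4: tau·a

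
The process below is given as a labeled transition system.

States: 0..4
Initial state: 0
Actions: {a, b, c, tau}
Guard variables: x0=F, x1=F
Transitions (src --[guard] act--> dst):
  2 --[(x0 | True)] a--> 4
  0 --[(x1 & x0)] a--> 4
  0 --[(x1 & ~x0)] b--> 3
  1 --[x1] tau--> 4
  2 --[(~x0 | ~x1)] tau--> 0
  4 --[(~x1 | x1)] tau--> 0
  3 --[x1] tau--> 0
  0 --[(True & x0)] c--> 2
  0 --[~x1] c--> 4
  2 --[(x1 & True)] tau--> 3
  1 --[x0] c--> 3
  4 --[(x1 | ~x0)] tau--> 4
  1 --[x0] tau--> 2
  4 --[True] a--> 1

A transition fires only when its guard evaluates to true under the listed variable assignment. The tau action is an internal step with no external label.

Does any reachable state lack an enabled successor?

R = {0,1,4}
  0: c→4  [deg 1]
  1: ∅  [no exit]
  4: a→1  tau→0  tau→4  [deg 3]
trace reaching 1: c·a

Answer: DEADLOCK at state 1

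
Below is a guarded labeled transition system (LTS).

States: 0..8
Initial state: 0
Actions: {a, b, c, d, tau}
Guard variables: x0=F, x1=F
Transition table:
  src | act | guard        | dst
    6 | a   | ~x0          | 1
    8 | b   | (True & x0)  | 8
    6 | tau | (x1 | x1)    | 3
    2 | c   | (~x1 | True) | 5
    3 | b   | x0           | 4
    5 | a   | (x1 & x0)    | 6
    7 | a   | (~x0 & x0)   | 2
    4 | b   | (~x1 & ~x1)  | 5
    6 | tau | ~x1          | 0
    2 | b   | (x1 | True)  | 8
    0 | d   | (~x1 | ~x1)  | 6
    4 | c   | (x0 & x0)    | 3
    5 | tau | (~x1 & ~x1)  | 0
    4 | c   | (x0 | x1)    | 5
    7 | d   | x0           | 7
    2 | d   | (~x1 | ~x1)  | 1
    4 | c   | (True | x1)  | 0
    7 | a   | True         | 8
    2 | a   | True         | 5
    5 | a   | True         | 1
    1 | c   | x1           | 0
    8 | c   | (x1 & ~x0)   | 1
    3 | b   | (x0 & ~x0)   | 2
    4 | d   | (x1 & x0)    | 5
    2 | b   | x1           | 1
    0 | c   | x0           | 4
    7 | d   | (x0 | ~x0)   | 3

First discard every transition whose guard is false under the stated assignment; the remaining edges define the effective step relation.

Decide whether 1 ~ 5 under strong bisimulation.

Compute ~ classes (split until stable):
  round 0: {{0,1,2,3,4,5,6,7,8}}
  round 1: {{0},{1,3,8},{2},{4},{5,6},{7}}
Fixed point at round 2; 6 class(es).
[1]={1,3,8}  [5]={5,6}

Answer: NOT BISIMILAR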